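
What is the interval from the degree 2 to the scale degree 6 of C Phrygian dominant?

C phrygian dominant: C Db E F G Ab Bb.
Degree 2 = Db; degree 6 = Ab.
From Db to Ab is 7 semitones, exactly the perfect fifth.

perfect fifth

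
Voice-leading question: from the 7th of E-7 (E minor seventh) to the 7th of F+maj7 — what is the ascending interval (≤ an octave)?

E-7 (E minor seventh) has D as its 7th, and F+maj7 has E as its 7th.
Counting 2 letters and 2 half steps from D gives a major second.

major 2nd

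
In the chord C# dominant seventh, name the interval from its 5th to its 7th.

The chord tones of C# dominant seventh are C#, E#, G#, B.
That puts G# below B.
G# up to B is 3 semitones, a half step narrower than a major third, so the interval is minor.

m3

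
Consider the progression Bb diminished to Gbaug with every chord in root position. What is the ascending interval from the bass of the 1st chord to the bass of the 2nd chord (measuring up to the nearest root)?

The roots are Bb and Gb.
From Bb to Gb: 8 semitones over a sixth = minor.

minor 6th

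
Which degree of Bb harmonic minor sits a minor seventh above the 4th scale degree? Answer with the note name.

Db

The scale is Bb C Db Eb F Gb A.
The 4th scale degree is Eb; a minor seventh above that is Db — scale degree 3.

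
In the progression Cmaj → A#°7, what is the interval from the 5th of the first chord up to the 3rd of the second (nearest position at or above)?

augmented fourth

Cmaj has G as its 5th, and A#°7 has C# as its 3rd.
From G to C#: 6 semitones over a fourth = augmented.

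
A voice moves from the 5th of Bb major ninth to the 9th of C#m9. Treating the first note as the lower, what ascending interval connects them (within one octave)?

Bb major ninth has F as its 5th, and C#m9 has D# as its 9th.
From F to D#: 10 semitones over a sixth = augmented.

A6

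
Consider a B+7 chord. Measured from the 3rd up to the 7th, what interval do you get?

B augmented seventh is spelled B-D#-F##-A.
3rd = D#; 7th = A.
5 letter names make it a fifth; at 6 semitones (a half step narrower than perfect) the quality is diminished.

diminished fifth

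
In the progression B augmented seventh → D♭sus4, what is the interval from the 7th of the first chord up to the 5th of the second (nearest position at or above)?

diminished octave

B augmented seventh has A as its 7th, and D♭sus4 has A♭ as its 5th.
A up to A♭ is 11 semitones, a half step narrower than a perfect octave, so the interval is diminished.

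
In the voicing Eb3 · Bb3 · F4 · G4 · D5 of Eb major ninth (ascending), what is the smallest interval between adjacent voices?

major 2nd

Adjacent intervals: Eb3→Bb3 = perfect fifth; Bb3→F4 = perfect fifth; F4→G4 = major second; G4→D5 = perfect fifth.
The smallest is F4 to G4, a major second (2 semitones).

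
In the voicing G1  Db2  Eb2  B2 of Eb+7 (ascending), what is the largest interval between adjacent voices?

A5

Adjacent intervals: G1→Db2 = diminished fifth; Db2→Eb2 = major second; Eb2→B2 = augmented fifth.
The largest is Eb2 to B2, an augmented fifth (8 semitones).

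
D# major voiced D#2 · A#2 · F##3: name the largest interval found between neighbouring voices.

Adjacent intervals: D#2→A#2 = perfect fifth; A#2→F##3 = major sixth.
The largest is A#2 to F##3, a major sixth (9 semitones).

major sixth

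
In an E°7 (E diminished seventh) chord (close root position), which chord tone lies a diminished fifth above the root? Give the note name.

Bb

Spelling the chord: E, G, Bb, Db.
The root is E. A diminished fifth above E is Bb.
Bb is the chord's 5th.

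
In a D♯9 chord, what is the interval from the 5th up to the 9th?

perfect fifth

The chord tones of D♯9 are D♯ F𝄪 A♯ C♯ E♯.
That puts A♯ below E♯.
A♯ up to E♯ spans 5 letter names and 7 semitones — a perfect fifth.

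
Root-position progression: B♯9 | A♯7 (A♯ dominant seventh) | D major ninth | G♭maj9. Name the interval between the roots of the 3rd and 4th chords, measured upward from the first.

diminished fourth

The roots are D and G♭.
4 letter names make it a fourth; at 4 semitones (a half step narrower than perfect) the quality is diminished.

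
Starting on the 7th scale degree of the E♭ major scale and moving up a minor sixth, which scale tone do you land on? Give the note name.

The scale is E♭ F G A♭ B♭ C D.
The 7th scale degree is D; a minor sixth above that is B♭ — scale degree 5.

Bb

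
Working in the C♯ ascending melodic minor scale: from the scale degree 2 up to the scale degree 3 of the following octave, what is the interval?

minor ninth

C♯ melodic minor: C♯ D♯ E F♯ G♯ A♯ B♯.
That puts D♯ below E.
D♯ up to E is 13 semitones, a half step narrower than a major ninth, so the interval is minor.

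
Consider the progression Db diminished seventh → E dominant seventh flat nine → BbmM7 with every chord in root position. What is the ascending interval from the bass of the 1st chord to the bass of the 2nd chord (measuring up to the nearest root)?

augmented second

The roots are Db and E.
From Db to E: 3 semitones over a second = augmented.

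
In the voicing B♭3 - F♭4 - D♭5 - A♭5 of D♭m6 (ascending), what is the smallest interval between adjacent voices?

Adjacent intervals: B♭3→F♭4 = diminished fifth; F♭4→D♭5 = major sixth; D♭5→A♭5 = perfect fifth.
The smallest is B♭3 to F♭4, a diminished fifth (6 semitones).

diminished fifth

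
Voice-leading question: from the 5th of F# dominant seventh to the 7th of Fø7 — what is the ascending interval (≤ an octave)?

diminished third

The 5th of F# dominant seventh is C#; the 7th of Fø7 is Eb.
C# up to Eb is 2 semitones, a whole step narrower than a major third, so the interval is diminished.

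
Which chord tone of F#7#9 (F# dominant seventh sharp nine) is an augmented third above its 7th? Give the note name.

G##

F#7#9 (F# dominant seventh sharp nine) is spelled F#, A#, C#, E, G##.
The 7th is E. An augmented third above E is G##.
G## is the chord's 9th.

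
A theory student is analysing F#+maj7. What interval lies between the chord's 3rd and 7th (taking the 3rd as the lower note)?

F#maj7#5 (F# augmented major seventh): F#–A#–C##–E#.
That puts A# below E#.
Counting 5 letters and 7 half steps from A# gives a perfect fifth.

perfect 5th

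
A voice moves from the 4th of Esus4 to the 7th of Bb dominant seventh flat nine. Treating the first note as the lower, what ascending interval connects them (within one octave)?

The 4th of Esus4 is A; the 7th of Bb dominant seventh flat nine is Ab.
From A to Ab: 11 semitones over an octave = diminished.

diminished octave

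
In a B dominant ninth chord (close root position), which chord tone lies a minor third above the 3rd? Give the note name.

F#

Spelling the chord: B–D♯–F♯–A–C♯.
The 3rd is D♯. A minor third above D♯ is F♯.
F♯ is the chord's 5th.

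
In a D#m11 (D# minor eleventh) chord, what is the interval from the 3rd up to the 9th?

major seventh

D#m11 is spelled D#-F#-A#-C#-E#-G#.
The 3rd is F# and the 9th is E#.
F# up to E# spans 7 letter names and 11 semitones — a major seventh.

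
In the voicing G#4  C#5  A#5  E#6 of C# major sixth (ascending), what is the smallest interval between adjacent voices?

perfect fourth

Adjacent intervals: G#4→C#5 = perfect fourth; C#5→A#5 = major sixth; A#5→E#6 = perfect fifth.
The smallest is G#4 to C#5, a perfect fourth (5 semitones).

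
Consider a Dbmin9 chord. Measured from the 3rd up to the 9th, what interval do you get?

major seventh

Dbm9 (Db minor ninth) is spelled Db Fb Ab Cb Eb.
That puts Fb below Eb.
From Fb to Eb is 11 semitones, exactly the major seventh.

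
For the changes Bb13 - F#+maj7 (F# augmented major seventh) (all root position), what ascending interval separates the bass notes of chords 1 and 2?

The roots are Bb and F#.
5 letter names make it a fifth; at 8 semitones (a half step wider than perfect) the quality is augmented.

A5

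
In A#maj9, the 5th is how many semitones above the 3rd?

3

Spelling the chord: A# C## E# G## B#.
C## to E# is a minor third: 3 semitones.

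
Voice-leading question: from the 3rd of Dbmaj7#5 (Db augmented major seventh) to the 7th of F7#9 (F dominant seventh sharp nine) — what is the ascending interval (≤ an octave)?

Dbmaj7#5 (Db augmented major seventh) has F as its 3rd, and F7#9 (F dominant seventh sharp nine) has Eb as its 7th.
From F to Eb: 10 semitones over a seventh = minor.

minor 7th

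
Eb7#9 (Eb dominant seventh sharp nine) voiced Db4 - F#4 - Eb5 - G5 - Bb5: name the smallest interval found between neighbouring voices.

Adjacent intervals: Db4→F#4 = augmented third; F#4→Eb5 = diminished seventh; Eb5→G5 = major third; G5→Bb5 = minor third.
The smallest is G5 to Bb5, a minor third (3 semitones).

m3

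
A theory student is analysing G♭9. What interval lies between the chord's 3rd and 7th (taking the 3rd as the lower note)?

diminished fifth

The chord tones of G♭9 are G♭-B♭-D♭-F♭-A♭.
That puts B♭ below F♭.
From B♭ to F♭: 6 semitones over a fifth = diminished.
This 3–7 tritone is the characteristic tension at the heart of the dominant sound.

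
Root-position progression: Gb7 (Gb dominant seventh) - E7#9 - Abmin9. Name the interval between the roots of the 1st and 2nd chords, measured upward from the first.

The roots are Gb and E.
Gb up to E is 10 semitones, a half step wider than a major sixth, so the interval is augmented.

augmented 6th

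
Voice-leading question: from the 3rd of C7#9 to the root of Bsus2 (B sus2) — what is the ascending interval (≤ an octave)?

P5

The 3rd of C7#9 is E; the root of Bsus2 (B sus2) is B.
Counting 5 letters and 7 half steps from E gives a perfect fifth.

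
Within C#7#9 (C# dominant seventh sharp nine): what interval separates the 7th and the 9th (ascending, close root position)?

Spelling the chord: C# E# G# B D##.
The 7th is B and the 9th is D##.
From B to D##: 5 semitones over a third = augmented.

augmented 3rd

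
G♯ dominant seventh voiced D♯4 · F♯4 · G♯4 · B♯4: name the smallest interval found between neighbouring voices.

Adjacent intervals: D♯4→F♯4 = minor third; F♯4→G♯4 = major second; G♯4→B♯4 = major third.
The smallest is F♯4 to G♯4, a major second (2 semitones).

M2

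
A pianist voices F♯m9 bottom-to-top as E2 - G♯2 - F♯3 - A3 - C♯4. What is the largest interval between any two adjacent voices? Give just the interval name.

minor seventh

Adjacent intervals: E2→G♯2 = major third; G♯2→F♯3 = minor seventh; F♯3→A3 = minor third; A3→C♯4 = major third.
The largest is G♯2 to F♯3, a minor seventh (10 semitones).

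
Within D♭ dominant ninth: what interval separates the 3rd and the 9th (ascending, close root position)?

Spelling the chord: D♭–F–A♭–C♭–E♭.
The 3rd is F and the 9th is E♭.
From F to E♭: 10 semitones over a seventh = minor.

minor seventh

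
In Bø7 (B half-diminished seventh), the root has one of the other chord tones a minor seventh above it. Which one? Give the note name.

Bm7b5 is spelled B D F A.
The root is B. A minor seventh above B is A.
A is the chord's 7th.

A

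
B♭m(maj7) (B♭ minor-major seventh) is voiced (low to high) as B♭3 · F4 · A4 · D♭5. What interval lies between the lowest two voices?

perfect fifth

Those voices are B♭3 and F4.
From B♭ to F is 7 semitones, exactly the perfect fifth.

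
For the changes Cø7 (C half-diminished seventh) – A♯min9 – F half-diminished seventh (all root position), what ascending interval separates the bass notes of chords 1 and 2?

augmented sixth

The roots are C and A♯.
C up to A♯ is 10 semitones, a half step wider than a major sixth, so the interval is augmented.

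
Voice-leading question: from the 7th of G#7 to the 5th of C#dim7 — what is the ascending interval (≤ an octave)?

G#7 has F# as its 7th, and C#dim7 has G as its 5th.
F# up to G is 1 semitone, a half step narrower than a major second, so the interval is minor.

m2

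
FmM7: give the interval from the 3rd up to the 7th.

FmM7: F–Ab–C–E.
That puts Ab below E.
From Ab to E: 8 semitones over a fifth = augmented.

augmented 5th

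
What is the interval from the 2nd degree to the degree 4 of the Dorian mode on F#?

m3

The scale runs F# G# A B C# D# E.
2nd degree = G#; 4th degree = B.
G# up to B is 3 semitones, a half step narrower than a major third, so the interval is minor.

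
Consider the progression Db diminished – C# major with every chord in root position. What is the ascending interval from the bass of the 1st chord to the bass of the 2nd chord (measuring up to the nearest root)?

A7

The roots are Db and C#.
From Db to C#: 12 semitones over a seventh = augmented.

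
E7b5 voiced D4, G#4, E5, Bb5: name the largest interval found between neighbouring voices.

minor sixth

Adjacent intervals: D4→G#4 = augmented fourth; G#4→E5 = minor sixth; E5→Bb5 = diminished fifth.
The largest is G#4 to E5, a minor sixth (8 semitones).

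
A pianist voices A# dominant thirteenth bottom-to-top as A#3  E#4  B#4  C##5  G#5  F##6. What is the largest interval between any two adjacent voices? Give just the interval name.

major seventh

Adjacent intervals: A#3→E#4 = perfect fifth; E#4→B#4 = perfect fifth; B#4→C##5 = major second; C##5→G#5 = diminished fifth; G#5→F##6 = major seventh.
The largest is G#5 to F##6, a major seventh (11 semitones).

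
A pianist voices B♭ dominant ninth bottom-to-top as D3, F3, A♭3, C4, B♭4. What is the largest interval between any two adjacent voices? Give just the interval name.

Adjacent intervals: D3→F3 = minor third; F3→A♭3 = minor third; A♭3→C4 = major third; C4→B♭4 = minor seventh.
The largest is C4 to B♭4, a minor seventh (10 semitones).

minor 7th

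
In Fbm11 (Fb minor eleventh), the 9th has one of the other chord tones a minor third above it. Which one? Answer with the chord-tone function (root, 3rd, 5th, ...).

The chord tones of Fb minor eleventh are Fb-Abb-Cb-Ebb-Gb-Bbb.
The 9th is Gb. A minor third above Gb is Bbb.
Bbb is the chord's 11th.

11th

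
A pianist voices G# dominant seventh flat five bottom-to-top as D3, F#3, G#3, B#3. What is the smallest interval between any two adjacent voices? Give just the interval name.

Adjacent intervals: D3→F#3 = major third; F#3→G#3 = major second; G#3→B#3 = major third.
The smallest is F#3 to G#3, a major second (2 semitones).

M2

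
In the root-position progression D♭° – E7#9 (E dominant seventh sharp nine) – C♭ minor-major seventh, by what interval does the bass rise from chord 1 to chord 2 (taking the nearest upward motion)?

The roots are D♭ and E.
2 letter names make it a second; at 3 semitones (a half step wider than major) the quality is augmented.

augmented 2nd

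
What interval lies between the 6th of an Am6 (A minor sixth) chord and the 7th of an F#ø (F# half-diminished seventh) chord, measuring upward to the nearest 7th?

Am6 (A minor sixth) has F# as its 6th, and F#ø (F# half-diminished seventh) has E as its 7th.
F# up to E is 10 semitones, a half step narrower than a major seventh, so the interval is minor.

minor 7th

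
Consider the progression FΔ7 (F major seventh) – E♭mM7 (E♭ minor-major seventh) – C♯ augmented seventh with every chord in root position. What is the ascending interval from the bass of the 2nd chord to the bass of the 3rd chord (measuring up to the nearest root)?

augmented sixth

The roots are E♭ and C♯.
6 letter names make it a sixth; at 10 semitones (a half step wider than major) the quality is augmented.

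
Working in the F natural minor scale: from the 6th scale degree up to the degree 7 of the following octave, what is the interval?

The scale runs F G Ab Bb C Db Eb.
The 6th scale degree is Db and the degree 7 (up an octave) is Eb.
From Db to Eb is 14 semitones, exactly the major ninth.

M9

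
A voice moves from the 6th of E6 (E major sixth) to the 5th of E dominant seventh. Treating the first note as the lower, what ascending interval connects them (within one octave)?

The 6th of E6 (E major sixth) is C#; the 5th of E dominant seventh is B.
7 letter names make it a seventh; at 10 semitones (a half step narrower than major) the quality is minor.

minor seventh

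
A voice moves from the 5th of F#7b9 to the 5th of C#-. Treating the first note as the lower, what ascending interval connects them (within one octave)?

P5

The 5th of F#7b9 is C#; the 5th of C#- is G#.
C# up to G# spans 5 letter names and 7 semitones — a perfect fifth.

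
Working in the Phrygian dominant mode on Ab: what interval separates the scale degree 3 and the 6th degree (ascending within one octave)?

The scale runs Ab Bbb C Db Eb Fb Gb.
That puts C below Fb.
C up to Fb is 4 semitones, a half step narrower than a perfect fourth, so the interval is diminished.

d4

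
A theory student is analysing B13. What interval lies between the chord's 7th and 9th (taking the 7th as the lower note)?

B13 (B dominant thirteenth) is spelled B D# F# A C# G#.
That puts A below C#.
A up to C# spans 3 letter names and 4 semitones — a major third.

major third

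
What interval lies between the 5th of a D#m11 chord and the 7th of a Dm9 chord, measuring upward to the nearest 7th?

D#m11 has A# as its 5th, and Dm9 has C as its 7th.
3 letter names make it a third; at 2 semitones (a whole step narrower than major) the quality is diminished.

diminished 3rd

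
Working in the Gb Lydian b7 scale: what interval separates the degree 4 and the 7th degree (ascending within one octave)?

diminished fourth

The scale runs Gb Ab Bb C Db Eb Fb.
That puts C below Fb.
C up to Fb is 4 semitones, a half step narrower than a perfect fourth, so the interval is diminished.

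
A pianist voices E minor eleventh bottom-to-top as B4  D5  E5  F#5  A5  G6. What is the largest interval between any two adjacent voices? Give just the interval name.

Adjacent intervals: B4→D5 = minor third; D5→E5 = major second; E5→F#5 = major second; F#5→A5 = minor third; A5→G6 = minor seventh.
The largest is A5 to G6, a minor seventh (10 semitones).

minor 7th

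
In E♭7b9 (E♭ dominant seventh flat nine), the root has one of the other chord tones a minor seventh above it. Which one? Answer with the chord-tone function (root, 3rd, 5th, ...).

Spelling the chord: E♭-G-B♭-D♭-F♭.
The root is E♭. A minor seventh above E♭ is D♭.
D♭ is the chord's 7th.

7th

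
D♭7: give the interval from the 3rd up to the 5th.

Spelling the chord: D♭–F–A♭–C♭.
That puts F below A♭.
3 letter names make it a third; at 3 semitones (a half step narrower than major) the quality is minor.

m3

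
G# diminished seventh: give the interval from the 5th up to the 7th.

G# diminished seventh is spelled G#–B–D–F.
That puts D below F.
From D to F: 3 semitones over a third = minor.

minor third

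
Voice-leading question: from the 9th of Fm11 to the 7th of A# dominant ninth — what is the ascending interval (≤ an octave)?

augmented unison

The 9th of Fm11 is G; the 7th of A# dominant ninth is G#.
G up to G# is 1 semitone, a half step wider than a perfect unison, so the interval is augmented.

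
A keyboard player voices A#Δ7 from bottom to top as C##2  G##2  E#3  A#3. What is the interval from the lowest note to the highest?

The outer voices are C##2 and A#3.
C## up to A# is 20 semitones, a half step narrower than a major thirteenth, so the interval is minor.

minor thirteenth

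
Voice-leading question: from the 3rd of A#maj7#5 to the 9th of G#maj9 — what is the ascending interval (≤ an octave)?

A#maj7#5 has C## as its 3rd, and G#maj9 has A# as its 9th.
C## up to A# is 8 semitones, a half step narrower than a major sixth, so the interval is minor.

minor sixth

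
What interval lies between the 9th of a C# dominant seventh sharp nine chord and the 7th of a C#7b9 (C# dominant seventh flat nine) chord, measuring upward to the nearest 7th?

diminished sixth

The 9th of C# dominant seventh sharp nine is D##; the 7th of C#7b9 (C# dominant seventh flat nine) is B.
6 letter names make it a sixth; at 7 semitones (a whole step narrower than major) the quality is diminished.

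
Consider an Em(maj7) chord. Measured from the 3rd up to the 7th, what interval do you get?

augmented fifth

Em(maj7) (E minor-major seventh) is spelled E G B D#.
So we need the interval from G up to D#.
5 letter names make it a fifth; at 8 semitones (a half step wider than perfect) the quality is augmented.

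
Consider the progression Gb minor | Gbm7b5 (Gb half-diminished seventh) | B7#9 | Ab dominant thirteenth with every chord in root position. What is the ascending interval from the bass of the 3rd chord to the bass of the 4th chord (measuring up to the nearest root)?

The roots are B and Ab.
7 letter names make it a seventh; at 9 semitones (a whole step narrower than major) the quality is diminished.

d7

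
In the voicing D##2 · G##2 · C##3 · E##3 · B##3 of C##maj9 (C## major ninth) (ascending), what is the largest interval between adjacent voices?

Adjacent intervals: D##2→G##2 = perfect fourth; G##2→C##3 = perfect fourth; C##3→E##3 = major third; E##3→B##3 = perfect fifth.
The largest is E##3 to B##3, a perfect fifth (7 semitones).

perfect fifth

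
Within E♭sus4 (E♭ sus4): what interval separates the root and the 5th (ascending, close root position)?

perfect fifth

E♭sus4 is spelled E♭, A♭, B♭.
The root is E♭ and the 5th is B♭.
From E♭ to B♭ is 7 semitones, exactly the perfect fifth.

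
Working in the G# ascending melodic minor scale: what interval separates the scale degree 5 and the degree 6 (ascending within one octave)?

major 2nd

The scale runs G# A# B C# D# E# F##.
Scale degree 5 = D#; degree 6 = E#.
From D# to E# is 2 semitones, exactly the major second.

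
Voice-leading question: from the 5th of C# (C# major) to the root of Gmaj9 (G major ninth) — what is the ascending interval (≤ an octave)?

diminished octave

The 5th of C# (C# major) is G#; the root of Gmaj9 (G major ninth) is G.
G# up to G is 11 semitones, a half step narrower than a perfect octave, so the interval is diminished.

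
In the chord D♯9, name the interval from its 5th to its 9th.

P5

D♯ dominant ninth: D♯, F𝄪, A♯, C♯, E♯.
5th = A♯; 9th = E♯.
Counting 5 letters and 7 half steps from A♯ gives a perfect fifth.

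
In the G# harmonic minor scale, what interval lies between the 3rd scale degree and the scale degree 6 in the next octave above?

perfect eleventh

G# harmonic minor: G# A# B C# D# E F##.
The 3rd scale degree is B and the 6th degree (up an octave) is E.
From B to E is 17 semitones, exactly the perfect eleventh.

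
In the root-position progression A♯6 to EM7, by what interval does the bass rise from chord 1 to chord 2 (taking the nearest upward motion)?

d5

The roots are A♯ and E.
From A♯ to E: 6 semitones over a fifth = diminished.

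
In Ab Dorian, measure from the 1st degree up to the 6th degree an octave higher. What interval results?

major thirteenth

The scale runs Ab Bb Cb Db Eb F Gb.
That puts Ab below F.
From Ab to F is 21 semitones, exactly the major thirteenth.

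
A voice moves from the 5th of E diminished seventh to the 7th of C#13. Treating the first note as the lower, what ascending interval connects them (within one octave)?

The 5th of E diminished seventh is Bb; the 7th of C#13 is B.
From Bb to B: 1 semitone over a unison = augmented.

augmented unison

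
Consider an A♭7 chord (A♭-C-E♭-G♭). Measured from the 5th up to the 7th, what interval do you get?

The 5th is E♭ and the 7th is G♭.
3 letter names make it a third; at 3 semitones (a half step narrower than major) the quality is minor.

minor 3rd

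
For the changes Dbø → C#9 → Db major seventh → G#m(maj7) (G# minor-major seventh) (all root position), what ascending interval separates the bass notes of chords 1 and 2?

The roots are Db and C#.
7 letter names make it a seventh; at 12 semitones (a half step wider than major) the quality is augmented.

augmented 7th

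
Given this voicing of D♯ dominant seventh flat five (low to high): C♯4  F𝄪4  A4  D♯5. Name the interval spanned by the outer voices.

M9

The outer voices are C♯4 and D♯5.
Counting 9 letters and 14 half steps from C♯ gives a major ninth.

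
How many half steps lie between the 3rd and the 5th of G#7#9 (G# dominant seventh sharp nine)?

The chord tones of G#7#9 are G#–B#–D#–F#–A##.
B# to D# is a minor third: 3 semitones.

3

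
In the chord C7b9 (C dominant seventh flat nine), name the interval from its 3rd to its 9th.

The chord tones of C dominant seventh flat nine are C–E–G–Bb–Db.
3rd = E; 9th = Db.
From E to Db: 9 semitones over a seventh = diminished.

diminished 7th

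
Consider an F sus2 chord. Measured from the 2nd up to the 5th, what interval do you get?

Spelling the chord: F G C.
The 2nd is G and the 5th is C.
Counting 4 letters and 5 half steps from G gives a perfect fourth.

perfect fourth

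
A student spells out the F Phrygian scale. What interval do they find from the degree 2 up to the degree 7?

major sixth

Spelling the F Phrygian scale: F Gb Ab Bb C Db Eb.
Degree 2 = Gb; 7th scale degree = Eb.
Counting 6 letters and 9 half steps from Gb gives a major sixth.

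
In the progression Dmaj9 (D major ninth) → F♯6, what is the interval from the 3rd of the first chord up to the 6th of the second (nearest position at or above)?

major sixth

The 3rd of Dmaj9 (D major ninth) is F♯; the 6th of F♯6 is D♯.
From F♯ to D♯ is 9 semitones, exactly the major sixth.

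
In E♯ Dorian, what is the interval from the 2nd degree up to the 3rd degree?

minor second

E♯ dorian: E♯ F𝄪 G♯ A♯ B♯ C𝄪 D♯.
The 2nd degree is F𝄪 and the 3rd degree is G♯.
2 letter names make it a second; at 1 semitone (a half step narrower than major) the quality is minor.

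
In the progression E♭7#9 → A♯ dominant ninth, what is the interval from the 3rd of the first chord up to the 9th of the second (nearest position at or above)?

augmented third

E♭7#9 has G as its 3rd, and A♯ dominant ninth has B♯ as its 9th.
From G to B♯: 5 semitones over a third = augmented.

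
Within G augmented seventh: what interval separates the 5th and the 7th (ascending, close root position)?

diminished third

G augmented seventh is spelled G, B, D#, F.
5th = D#; 7th = F.
3 letter names make it a third; at 2 semitones (a whole step narrower than major) the quality is diminished.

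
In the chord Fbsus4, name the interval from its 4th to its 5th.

Fb sus4: Fb, Bbb, Cb.
So we need the interval from Bbb up to Cb.
Bbb up to Cb spans 2 letter names and 2 semitones — a major second.

major second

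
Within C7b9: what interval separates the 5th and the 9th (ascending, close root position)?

d5

Spelling the chord: C–E–G–Bb–Db.
So we need the interval from G up to Db.
G up to Db is 6 semitones, a half step narrower than a perfect fifth, so the interval is diminished.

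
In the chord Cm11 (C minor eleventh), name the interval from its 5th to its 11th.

minor seventh

C minor eleventh: C, Eb, G, Bb, D, F.
5th = G; 11th = F.
G up to F is 10 semitones, a half step narrower than a major seventh, so the interval is minor.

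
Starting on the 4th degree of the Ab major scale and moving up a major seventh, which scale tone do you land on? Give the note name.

C

The scale is Ab Bb C Db Eb F G.
The 4th degree is Db; a major seventh above that is C — scale degree 3.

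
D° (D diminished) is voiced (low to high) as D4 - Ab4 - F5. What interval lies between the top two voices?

major sixth

Those voices are Ab4 and F5.
Ab up to F spans 6 letter names and 9 semitones — a major sixth.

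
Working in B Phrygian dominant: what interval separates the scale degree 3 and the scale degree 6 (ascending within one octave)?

d4

B phrygian dominant: B C D# E F# G A.
That puts D# below G.
4 letter names make it a fourth; at 4 semitones (a half step narrower than perfect) the quality is diminished.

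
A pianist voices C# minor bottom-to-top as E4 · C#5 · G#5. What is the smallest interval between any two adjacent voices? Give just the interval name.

perfect 5th

Adjacent intervals: E4→C#5 = major sixth; C#5→G#5 = perfect fifth.
The smallest is C#5 to G#5, a perfect fifth (7 semitones).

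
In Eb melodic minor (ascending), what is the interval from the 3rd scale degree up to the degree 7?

augmented fifth

Spelling Eb melodic minor (ascending): Eb F Gb Ab Bb C D.
The 3rd scale degree is Gb and the scale degree 7 is D.
From Gb to D: 8 semitones over a fifth = augmented.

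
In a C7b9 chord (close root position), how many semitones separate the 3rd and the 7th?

Spelling the chord: C E G B♭ D♭.
E to B♭ is a diminished fifth: 6 semitones.

6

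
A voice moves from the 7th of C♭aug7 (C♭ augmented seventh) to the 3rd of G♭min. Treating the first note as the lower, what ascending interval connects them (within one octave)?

C♭aug7 (C♭ augmented seventh) has B𝄫 as its 7th, and G♭min has B𝄫 as its 3rd.
From B𝄫 to B𝄫 is 0 semitones, exactly the perfect unison.

perfect unison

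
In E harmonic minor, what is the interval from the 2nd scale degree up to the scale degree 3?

minor second

Spelling E harmonic minor: E F♯ G A B C D♯.
The 2nd scale degree is F♯ and the 3rd degree is G.
From F♯ to G: 1 semitone over a second = minor.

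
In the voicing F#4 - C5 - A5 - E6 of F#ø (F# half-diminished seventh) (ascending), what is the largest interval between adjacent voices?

M6

Adjacent intervals: F#4→C5 = diminished fifth; C5→A5 = major sixth; A5→E6 = perfect fifth.
The largest is C5 to A5, a major sixth (9 semitones).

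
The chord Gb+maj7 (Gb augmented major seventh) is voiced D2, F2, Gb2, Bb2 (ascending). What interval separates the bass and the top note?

minor 6th

The outer voices are D2 and Bb2.
From D to Bb: 8 semitones over a sixth = minor.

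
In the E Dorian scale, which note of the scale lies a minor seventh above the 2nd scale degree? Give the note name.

The scale is E F# G A B C# D.
The 2nd scale degree is F#; a minor seventh above that is E — scale degree 1.

E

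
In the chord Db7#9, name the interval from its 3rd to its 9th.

major 7th

Db dominant seventh sharp nine: Db-F-Ab-Cb-E.
3rd = F; 9th = E.
From F to E is 11 semitones, exactly the major seventh.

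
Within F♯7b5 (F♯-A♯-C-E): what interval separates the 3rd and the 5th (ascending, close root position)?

diminished 3rd

That puts A♯ below C.
From A♯ to C: 2 semitones over a third = diminished.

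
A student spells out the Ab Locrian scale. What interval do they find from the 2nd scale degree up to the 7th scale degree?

The scale runs Ab Bbb Cb Db Ebb Fb Gb.
That puts Bbb below Gb.
Counting 6 letters and 9 half steps from Bbb gives a major sixth.

major sixth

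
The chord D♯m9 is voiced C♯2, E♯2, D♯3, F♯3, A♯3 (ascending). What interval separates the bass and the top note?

major thirteenth

The outer voices are C♯2 and A♯3.
From C♯ to A♯ is 21 semitones, exactly the major thirteenth.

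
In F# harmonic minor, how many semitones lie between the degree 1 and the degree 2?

The scale is F# G# A B C# D E#.
F# up to G# is a major second — 2 semitones.

2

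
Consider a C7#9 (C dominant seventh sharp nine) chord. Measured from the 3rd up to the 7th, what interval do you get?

C7#9 (C dominant seventh sharp nine): C-E-G-Bb-D#.
That puts E below Bb.
E up to Bb is 6 semitones, a half step narrower than a perfect fifth, so the interval is diminished.
This 3–7 tritone is the characteristic tension at the heart of the dominant sound.

d5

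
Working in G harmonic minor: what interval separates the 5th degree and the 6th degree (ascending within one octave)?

Spelling G harmonic minor: G A Bb C D Eb F#.
The 5th degree is D and the 6th scale degree is Eb.
From D to Eb: 1 semitone over a second = minor.

m2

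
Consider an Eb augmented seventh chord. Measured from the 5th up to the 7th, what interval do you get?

The chord tones of Ebaug7 are Eb–G–B–Db.
The 5th is B and the 7th is Db.
3 letter names make it a third; at 2 semitones (a whole step narrower than major) the quality is diminished.

diminished 3rd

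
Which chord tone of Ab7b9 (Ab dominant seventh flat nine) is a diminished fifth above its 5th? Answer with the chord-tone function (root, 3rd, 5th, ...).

9th

Spelling the chord: Ab-C-Eb-Gb-Bbb.
The 5th is Eb. A diminished fifth above Eb is Bbb.
Bbb is the chord's 9th.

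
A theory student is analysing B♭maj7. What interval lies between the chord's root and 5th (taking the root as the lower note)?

Spelling the chord: B♭, D, F, A.
The root is B♭ and the 5th is F.
Counting 5 letters and 7 half steps from B♭ gives a perfect fifth.

perfect fifth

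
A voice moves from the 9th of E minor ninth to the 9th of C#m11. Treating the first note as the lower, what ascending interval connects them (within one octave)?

The 9th of E minor ninth is F#; the 9th of C#m11 is D#.
From F# to D# is 9 semitones, exactly the major sixth.

major sixth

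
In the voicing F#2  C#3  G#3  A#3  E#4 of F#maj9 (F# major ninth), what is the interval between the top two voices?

perfect 5th

Those voices are A#3 and E#4.
From A# to E# is 7 semitones, exactly the perfect fifth.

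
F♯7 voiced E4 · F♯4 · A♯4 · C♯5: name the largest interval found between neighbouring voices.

Adjacent intervals: E4→F♯4 = major second; F♯4→A♯4 = major third; A♯4→C♯5 = minor third.
The largest is F♯4 to A♯4, a major third (4 semitones).

major 3rd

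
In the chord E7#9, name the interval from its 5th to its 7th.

Spelling the chord: E-G♯-B-D-F𝄪.
That puts B below D.
B up to D is 3 semitones, a half step narrower than a major third, so the interval is minor.

minor third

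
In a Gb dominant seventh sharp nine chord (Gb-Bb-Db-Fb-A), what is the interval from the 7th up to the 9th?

augmented third

So we need the interval from Fb up to A.
Fb up to A is 5 semitones, a half step wider than a major third, so the interval is augmented.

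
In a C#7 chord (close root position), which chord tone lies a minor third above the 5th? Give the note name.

C#7 is spelled C#–E#–G#–B.
The 5th is G#. A minor third above G# is B.
B is the chord's 7th.

B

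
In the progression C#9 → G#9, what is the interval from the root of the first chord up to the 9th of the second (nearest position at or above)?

major 6th

C#9 has C# as its root, and G#9 has A# as its 9th.
Counting 6 letters and 9 half steps from C# gives a major sixth.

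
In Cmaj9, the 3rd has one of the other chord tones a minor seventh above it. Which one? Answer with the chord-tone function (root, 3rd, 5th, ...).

Cmaj9 is spelled C, E, G, B, D.
The 3rd is E. A minor seventh above E is D.
D is the chord's 9th.

9th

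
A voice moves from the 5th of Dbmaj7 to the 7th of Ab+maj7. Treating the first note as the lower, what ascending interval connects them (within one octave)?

M7

The 5th of Dbmaj7 is Ab; the 7th of Ab+maj7 is G.
Counting 7 letters and 11 half steps from Ab gives a major seventh.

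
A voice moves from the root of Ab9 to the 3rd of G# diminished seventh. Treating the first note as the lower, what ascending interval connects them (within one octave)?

The root of Ab9 is Ab; the 3rd of G# diminished seventh is B.
From Ab to B: 3 semitones over a second = augmented.

augmented second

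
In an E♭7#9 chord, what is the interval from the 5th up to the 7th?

E♭7#9 (E♭ dominant seventh sharp nine) is spelled E♭-G-B♭-D♭-F♯.
So we need the interval from B♭ up to D♭.
From B♭ to D♭: 3 semitones over a third = minor.

minor third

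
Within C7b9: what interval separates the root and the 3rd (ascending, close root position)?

The chord tones of C7b9 (C dominant seventh flat nine) are C-E-G-Bb-Db.
The root is C and the 3rd is E.
From C to E is 4 semitones, exactly the major third.

major third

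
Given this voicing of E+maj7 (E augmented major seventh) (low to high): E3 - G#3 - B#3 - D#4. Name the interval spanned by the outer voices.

major seventh

The outer voices are E3 and D#4.
Counting 7 letters and 11 half steps from E gives a major seventh.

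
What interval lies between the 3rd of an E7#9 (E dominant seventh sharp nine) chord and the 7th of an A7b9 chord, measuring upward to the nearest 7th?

diminished 8th

The 3rd of E7#9 (E dominant seventh sharp nine) is G#; the 7th of A7b9 is G.
8 letter names make it an octave; at 11 semitones (a half step narrower than perfect) the quality is diminished.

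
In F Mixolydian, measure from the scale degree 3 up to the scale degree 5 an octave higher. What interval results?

F mixolydian: F G A Bb C D Eb.
The scale degree 3 is A and the 5th scale degree (up an octave) is C.
From A to C: 15 semitones over a tenth = minor.

minor tenth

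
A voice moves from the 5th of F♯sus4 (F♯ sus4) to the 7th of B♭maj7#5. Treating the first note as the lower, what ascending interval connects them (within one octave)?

F♯sus4 (F♯ sus4) has C♯ as its 5th, and B♭maj7#5 has A as its 7th.
From C♯ to A: 8 semitones over a sixth = minor.

minor sixth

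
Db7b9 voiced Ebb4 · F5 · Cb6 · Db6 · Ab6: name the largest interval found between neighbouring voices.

augmented ninth

Adjacent intervals: Ebb4→F5 = augmented ninth; F5→Cb6 = diminished fifth; Cb6→Db6 = major second; Db6→Ab6 = perfect fifth.
The largest is Ebb4 to F5, an augmented ninth (15 semitones).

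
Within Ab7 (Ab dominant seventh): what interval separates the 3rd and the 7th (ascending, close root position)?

diminished fifth

The chord tones of Ab7 (Ab dominant seventh) are Ab, C, Eb, Gb.
That puts C below Gb.
From C to Gb: 6 semitones over a fifth = diminished.
That tritone between 3rd and 7th is what gives the dominant seventh its pull toward resolution.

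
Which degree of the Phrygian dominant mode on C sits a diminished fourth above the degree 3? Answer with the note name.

Ab

The scale is C Db E F G Ab Bb.
The degree 3 is E; a diminished fourth above that is Ab — scale degree 6.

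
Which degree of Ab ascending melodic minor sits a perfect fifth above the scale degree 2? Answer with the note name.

The scale is Ab Bb Cb Db Eb F G.
The scale degree 2 is Bb; a perfect fifth above that is F — scale degree 6.

F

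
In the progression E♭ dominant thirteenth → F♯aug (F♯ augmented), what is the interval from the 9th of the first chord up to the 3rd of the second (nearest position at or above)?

The 9th of E♭ dominant thirteenth is F; the 3rd of F♯aug (F♯ augmented) is A♯.
From F to A♯: 5 semitones over a third = augmented.

augmented 3rd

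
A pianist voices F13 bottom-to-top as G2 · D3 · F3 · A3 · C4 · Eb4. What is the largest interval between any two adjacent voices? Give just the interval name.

Adjacent intervals: G2→D3 = perfect fifth; D3→F3 = minor third; F3→A3 = major third; A3→C4 = minor third; C4→Eb4 = minor third.
The largest is G2 to D3, a perfect fifth (7 semitones).

perfect fifth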